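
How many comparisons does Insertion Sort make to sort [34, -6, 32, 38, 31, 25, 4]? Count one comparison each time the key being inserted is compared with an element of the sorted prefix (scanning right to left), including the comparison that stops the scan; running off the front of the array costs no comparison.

Insert -6: 34 > -6 (shift), reached front = 1 comparison(s) -> [-6, 34, 32, 38, 31, 25, 4]
Insert 32: 34 > 32 (shift), -6 <= 32 (stop) = 2 comparison(s) -> [-6, 32, 34, 38, 31, 25, 4]
Insert 38: 34 <= 38 (stop) = 1 comparison(s) -> [-6, 32, 34, 38, 31, 25, 4]
Insert 31: 38 > 31 (shift), 34 > 31 (shift), 32 > 31 (shift), -6 <= 31 (stop) = 4 comparison(s) -> [-6, 31, 32, 34, 38, 25, 4]
Insert 25: 38 > 25 (shift), 34 > 25 (shift), 32 > 25 (shift), 31 > 25 (shift), -6 <= 25 (stop) = 5 comparison(s) -> [-6, 25, 31, 32, 34, 38, 4]
Insert 4: 38 > 4 (shift), 34 > 4 (shift), 32 > 4 (shift), 31 > 4 (shift), 25 > 4 (shift), -6 <= 4 (stop) = 6 comparison(s) -> [-6, 4, 25, 31, 32, 34, 38]
Total comparisons: 1 + 2 + 1 + 4 + 5 + 6 = 19


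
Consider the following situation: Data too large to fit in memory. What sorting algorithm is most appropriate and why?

Best choice: External merge sort
Reason: Minimizes disk I/O by sequential reads/writes


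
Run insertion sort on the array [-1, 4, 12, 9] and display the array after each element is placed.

First element -1 is already 'sorted'
Insert 4: shifted 0 elements -> [-1, 4, 12, 9]
Insert 12: shifted 0 elements -> [-1, 4, 12, 9]
Insert 9: shifted 1 elements -> [-1, 4, 9, 12]


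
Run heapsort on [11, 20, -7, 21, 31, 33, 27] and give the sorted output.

Build heap: [33, 31, 27, 21, 20, -7, 11]
Extract 33: [31, 21, 27, 11, 20, -7, 33]
Extract 31: [27, 21, -7, 11, 20, 31, 33]
Extract 27: [21, 20, -7, 11, 27, 31, 33]
Extract 21: [20, 11, -7, 21, 27, 31, 33]
Extract 20: [11, -7, 20, 21, 27, 31, 33]
Extract 11: [-7, 11, 20, 21, 27, 31, 33]


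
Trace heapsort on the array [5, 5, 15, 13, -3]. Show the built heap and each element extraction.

Build heap: [15, 13, 5, 5, -3]
Extract 15: [13, 5, 5, -3, 15]
Extract 13: [5, -3, 5, 13, 15]
Extract 5: [5, -3, 5, 13, 15]
Extract 5: [-3, 5, 5, 13, 15]


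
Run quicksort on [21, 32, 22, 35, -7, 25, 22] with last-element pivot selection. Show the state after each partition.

Partition 1: pivot=22 at index 3 -> [21, 22, -7, 22, 32, 25, 35]
Partition 2: pivot=-7 at index 0 -> [-7, 22, 21, 22, 32, 25, 35]
Partition 3: pivot=21 at index 1 -> [-7, 21, 22, 22, 32, 25, 35]
Partition 4: pivot=35 at index 6 -> [-7, 21, 22, 22, 32, 25, 35]
Partition 5: pivot=25 at index 4 -> [-7, 21, 22, 22, 25, 32, 35]


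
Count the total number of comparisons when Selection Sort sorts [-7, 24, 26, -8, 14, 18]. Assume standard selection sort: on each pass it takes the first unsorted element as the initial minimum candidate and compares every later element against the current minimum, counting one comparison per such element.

Pass 1: scan indices 1..5 for the minimum = 5 comparison(s); min is -8, place at index 0 -> [-8, 24, 26, -7, 14, 18]
Pass 2: scan indices 2..5 for the minimum = 4 comparison(s); min is -7, place at index 1 -> [-8, -7, 26, 24, 14, 18]
Pass 3: scan indices 3..5 for the minimum = 3 comparison(s); min is 14, place at index 2 -> [-8, -7, 14, 24, 26, 18]
Pass 4: scan indices 4..5 for the minimum = 2 comparison(s); min is 18, place at index 3 -> [-8, -7, 14, 18, 26, 24]
Pass 5: scan indices 5..5 for the minimum = 1 comparison(s); min is 24, place at index 4 -> [-8, -7, 14, 18, 24, 26]
Selection sort always scans the whole unsorted suffix, so the count is (n-1) + (n-2) + ... + 1 = n(n-1)/2 = 6*5/2 = 15 regardless of the input order.
Total comparisons: 5 + 4 + 3 + 2 + 1 = 15


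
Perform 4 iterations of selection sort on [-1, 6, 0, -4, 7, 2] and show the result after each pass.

Pass 1: Select minimum -4 at index 3, swap -> [-4, 6, 0, -1, 7, 2]
Pass 2: Select minimum -1 at index 3, swap -> [-4, -1, 0, 6, 7, 2]
Pass 3: Select minimum 0 at index 2, swap -> [-4, -1, 0, 6, 7, 2]
Pass 4: Select minimum 2 at index 5, swap -> [-4, -1, 0, 2, 7, 6]


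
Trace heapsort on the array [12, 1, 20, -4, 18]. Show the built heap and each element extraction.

Build heap: [20, 18, 12, -4, 1]
Extract 20: [18, 1, 12, -4, 20]
Extract 18: [12, 1, -4, 18, 20]
Extract 12: [1, -4, 12, 18, 20]
Extract 1: [-4, 1, 12, 18, 20]


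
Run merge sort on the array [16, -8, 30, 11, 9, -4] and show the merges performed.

Divide and conquer:
  Merge [-8] + [30] -> [-8, 30]
  Merge [16] + [-8, 30] -> [-8, 16, 30]
  Merge [9] + [-4] -> [-4, 9]
  Merge [11] + [-4, 9] -> [-4, 9, 11]
  Merge [-8, 16, 30] + [-4, 9, 11] -> [-8, -4, 9, 11, 16, 30]


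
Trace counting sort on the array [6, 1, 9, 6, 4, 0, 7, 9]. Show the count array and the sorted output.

Count array: [1, 1, 0, 0, 1, 0, 2, 1, 0, 2]
(count[i] = number of elements equal to i)
Cumulative count: [1, 2, 2, 2, 3, 3, 5, 6, 6, 8]
Sorted: [0, 1, 4, 6, 6, 7, 9, 9]


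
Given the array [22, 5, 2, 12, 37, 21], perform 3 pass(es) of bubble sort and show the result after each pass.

After pass 1: [5, 2, 12, 22, 21, 37] (4 swaps)
After pass 2: [2, 5, 12, 21, 22, 37] (2 swaps)
After pass 3: [2, 5, 12, 21, 22, 37] (0 swaps)
Total swaps: 6


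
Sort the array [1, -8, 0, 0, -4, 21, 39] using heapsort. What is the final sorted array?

Build heap: [39, 0, 21, -8, -4, 1, 0]
Extract 39: [21, 0, 1, -8, -4, 0, 39]
Extract 21: [1, 0, 0, -8, -4, 21, 39]
Extract 1: [0, -4, 0, -8, 1, 21, 39]
Extract 0: [0, -4, -8, 0, 1, 21, 39]
Extract 0: [-4, -8, 0, 0, 1, 21, 39]
Extract -4: [-8, -4, 0, 0, 1, 21, 39]


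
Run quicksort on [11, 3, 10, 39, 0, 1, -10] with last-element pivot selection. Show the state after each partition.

Partition 1: pivot=-10 at index 0 -> [-10, 3, 10, 39, 0, 1, 11]
Partition 2: pivot=11 at index 5 -> [-10, 3, 10, 0, 1, 11, 39]
Partition 3: pivot=1 at index 2 -> [-10, 0, 1, 3, 10, 11, 39]
Partition 4: pivot=10 at index 4 -> [-10, 0, 1, 3, 10, 11, 39]


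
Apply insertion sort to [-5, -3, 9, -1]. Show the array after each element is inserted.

First element -5 is already 'sorted'
Insert -3: shifted 0 elements -> [-5, -3, 9, -1]
Insert 9: shifted 0 elements -> [-5, -3, 9, -1]
Insert -1: shifted 1 elements -> [-5, -3, -1, 9]


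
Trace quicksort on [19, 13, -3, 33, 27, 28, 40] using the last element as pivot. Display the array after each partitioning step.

Partition 1: pivot=40 at index 6 -> [19, 13, -3, 33, 27, 28, 40]
Partition 2: pivot=28 at index 4 -> [19, 13, -3, 27, 28, 33, 40]
Partition 3: pivot=27 at index 3 -> [19, 13, -3, 27, 28, 33, 40]
Partition 4: pivot=-3 at index 0 -> [-3, 13, 19, 27, 28, 33, 40]
Partition 5: pivot=19 at index 2 -> [-3, 13, 19, 27, 28, 33, 40]


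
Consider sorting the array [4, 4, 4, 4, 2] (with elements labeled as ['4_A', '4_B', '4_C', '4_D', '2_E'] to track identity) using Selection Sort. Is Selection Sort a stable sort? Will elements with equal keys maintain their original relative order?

Trace Selection Sort on the labeled array (the key is the number; the letter only tracks identity):
  Pass 1: minimum of unsorted part is 2_E at index 4; swap it with 4_A at index 0 -> [2_E, 4_B, 4_C, 4_D, 4_A]
  Pass 2: minimum 4_B is already at index 1; no swap -> [2_E, 4_B, 4_C, 4_D, 4_A]
  Pass 3: minimum 4_C is already at index 2; no swap -> [2_E, 4_B, 4_C, 4_D, 4_A]
  Pass 4: minimum 4_D is already at index 3; no swap -> [2_E, 4_B, 4_C, 4_D, 4_A]
Final order: [2_E, 4_B, 4_C, 4_D, 4_A]
Equal keys:
  value 4: originally 4_A, 4_B, 4_C, 4_D; after sorting 4_B, 4_C, 4_D, 4_A -> order changed
Equal keys were reordered, so Selection Sort is not stable: the long-range swap that moves the minimum into place can carry an element past an equal key. (One such input is enough; an unstable sort may happen to preserve order on other inputs, but it gives no guarantee.)
Answer: Not stable


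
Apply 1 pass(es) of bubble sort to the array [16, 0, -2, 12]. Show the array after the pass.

After pass 1: [0, -2, 12, 16] (3 swaps)
Total swaps: 3


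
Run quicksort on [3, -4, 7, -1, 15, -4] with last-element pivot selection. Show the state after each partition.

Partition 1: pivot=-4 at index 1 -> [-4, -4, 7, -1, 15, 3]
Partition 2: pivot=3 at index 3 -> [-4, -4, -1, 3, 15, 7]
Partition 3: pivot=7 at index 4 -> [-4, -4, -1, 3, 7, 15]


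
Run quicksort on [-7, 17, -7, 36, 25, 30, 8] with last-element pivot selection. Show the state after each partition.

Partition 1: pivot=8 at index 2 -> [-7, -7, 8, 36, 25, 30, 17]
Partition 2: pivot=-7 at index 1 -> [-7, -7, 8, 36, 25, 30, 17]
Partition 3: pivot=17 at index 3 -> [-7, -7, 8, 17, 25, 30, 36]
Partition 4: pivot=36 at index 6 -> [-7, -7, 8, 17, 25, 30, 36]
Partition 5: pivot=30 at index 5 -> [-7, -7, 8, 17, 25, 30, 36]


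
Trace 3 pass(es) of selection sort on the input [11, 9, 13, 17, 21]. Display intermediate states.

Pass 1: Select minimum 9 at index 1, swap -> [9, 11, 13, 17, 21]
Pass 2: Select minimum 11 at index 1, swap -> [9, 11, 13, 17, 21]
Pass 3: Select minimum 13 at index 2, swap -> [9, 11, 13, 17, 21]


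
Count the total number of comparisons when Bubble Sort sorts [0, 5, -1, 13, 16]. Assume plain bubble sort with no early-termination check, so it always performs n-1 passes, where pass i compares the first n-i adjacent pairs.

Pass 1: compare adjacent pairs (0,1)..(3,4) = 4 comparison(s), 1 swap(s) -> [0, -1, 5, 13, 16]
Pass 2: compare adjacent pairs (0,1)..(2,3) = 3 comparison(s), 1 swap(s) -> [-1, 0, 5, 13, 16]
Pass 3: compare adjacent pairs (0,1)..(1,2) = 2 comparison(s), 0 swap(s) -> [-1, 0, 5, 13, 16]
Pass 4: compare adjacent pairs (0,1)..(0,1) = 1 comparison(s), 0 swap(s) -> [-1, 0, 5, 13, 16]
Total comparisons: 4 + 3 + 2 + 1 = 10


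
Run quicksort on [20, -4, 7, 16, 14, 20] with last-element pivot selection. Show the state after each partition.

Partition 1: pivot=20 at index 5 -> [20, -4, 7, 16, 14, 20]
Partition 2: pivot=14 at index 2 -> [-4, 7, 14, 16, 20, 20]
Partition 3: pivot=7 at index 1 -> [-4, 7, 14, 16, 20, 20]
Partition 4: pivot=20 at index 4 -> [-4, 7, 14, 16, 20, 20]


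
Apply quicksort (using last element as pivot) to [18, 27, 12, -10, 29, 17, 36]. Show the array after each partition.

Partition 1: pivot=36 at index 6 -> [18, 27, 12, -10, 29, 17, 36]
Partition 2: pivot=17 at index 2 -> [12, -10, 17, 27, 29, 18, 36]
Partition 3: pivot=-10 at index 0 -> [-10, 12, 17, 27, 29, 18, 36]
Partition 4: pivot=18 at index 3 -> [-10, 12, 17, 18, 29, 27, 36]
Partition 5: pivot=27 at index 4 -> [-10, 12, 17, 18, 27, 29, 36]


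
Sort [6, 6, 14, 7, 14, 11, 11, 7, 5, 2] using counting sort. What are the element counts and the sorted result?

Count array: [0, 0, 1, 0, 0, 1, 2, 2, 0, 0, 0, 2, 0, 0, 2]
(count[i] = number of elements equal to i)
Cumulative count: [0, 0, 1, 1, 1, 2, 4, 6, 6, 6, 6, 8, 8, 8, 10]
Sorted: [2, 5, 6, 6, 7, 7, 11, 11, 14, 14]


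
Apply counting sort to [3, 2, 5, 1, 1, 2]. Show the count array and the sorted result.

Count array: [0, 2, 2, 1, 0, 1]
(count[i] = number of elements equal to i)
Cumulative count: [0, 2, 4, 5, 5, 6]
Sorted: [1, 1, 2, 2, 3, 5]


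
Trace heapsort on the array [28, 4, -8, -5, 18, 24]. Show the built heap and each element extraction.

Build heap: [28, 18, 24, -5, 4, -8]
Extract 28: [24, 18, -8, -5, 4, 28]
Extract 24: [18, 4, -8, -5, 24, 28]
Extract 18: [4, -5, -8, 18, 24, 28]
Extract 4: [-5, -8, 4, 18, 24, 28]
Extract -5: [-8, -5, 4, 18, 24, 28]


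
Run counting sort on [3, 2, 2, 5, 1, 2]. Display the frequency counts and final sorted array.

Count array: [0, 1, 3, 1, 0, 1]
(count[i] = number of elements equal to i)
Cumulative count: [0, 1, 4, 5, 5, 6]
Sorted: [1, 2, 2, 2, 3, 5]


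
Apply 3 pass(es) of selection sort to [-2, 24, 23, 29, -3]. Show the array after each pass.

Pass 1: Select minimum -3 at index 4, swap -> [-3, 24, 23, 29, -2]
Pass 2: Select minimum -2 at index 4, swap -> [-3, -2, 23, 29, 24]
Pass 3: Select minimum 23 at index 2, swap -> [-3, -2, 23, 29, 24]


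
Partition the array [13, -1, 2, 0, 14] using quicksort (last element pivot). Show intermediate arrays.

Partition 1: pivot=14 at index 4 -> [13, -1, 2, 0, 14]
Partition 2: pivot=0 at index 1 -> [-1, 0, 2, 13, 14]
Partition 3: pivot=13 at index 3 -> [-1, 0, 2, 13, 14]


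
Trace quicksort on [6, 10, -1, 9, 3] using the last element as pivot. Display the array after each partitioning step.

Partition 1: pivot=3 at index 1 -> [-1, 3, 6, 9, 10]
Partition 2: pivot=10 at index 4 -> [-1, 3, 6, 9, 10]
Partition 3: pivot=9 at index 3 -> [-1, 3, 6, 9, 10]


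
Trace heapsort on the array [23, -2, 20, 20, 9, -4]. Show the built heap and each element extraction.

Build heap: [23, 20, 20, -2, 9, -4]
Extract 23: [20, 9, 20, -2, -4, 23]
Extract 20: [20, 9, -4, -2, 20, 23]
Extract 20: [9, -2, -4, 20, 20, 23]
Extract 9: [-2, -4, 9, 20, 20, 23]
Extract -2: [-4, -2, 9, 20, 20, 23]


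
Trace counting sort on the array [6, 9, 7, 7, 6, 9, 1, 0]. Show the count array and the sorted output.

Count array: [1, 1, 0, 0, 0, 0, 2, 2, 0, 2]
(count[i] = number of elements equal to i)
Cumulative count: [1, 2, 2, 2, 2, 2, 4, 6, 6, 8]
Sorted: [0, 1, 6, 6, 7, 7, 9, 9]


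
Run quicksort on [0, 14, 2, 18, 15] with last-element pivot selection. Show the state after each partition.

Partition 1: pivot=15 at index 3 -> [0, 14, 2, 15, 18]
Partition 2: pivot=2 at index 1 -> [0, 2, 14, 15, 18]


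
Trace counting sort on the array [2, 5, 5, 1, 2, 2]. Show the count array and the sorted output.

Count array: [0, 1, 3, 0, 0, 2]
(count[i] = number of elements equal to i)
Cumulative count: [0, 1, 4, 4, 4, 6]
Sorted: [1, 2, 2, 2, 5, 5]


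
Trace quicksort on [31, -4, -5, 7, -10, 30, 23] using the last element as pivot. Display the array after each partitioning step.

Partition 1: pivot=23 at index 4 -> [-4, -5, 7, -10, 23, 30, 31]
Partition 2: pivot=-10 at index 0 -> [-10, -5, 7, -4, 23, 30, 31]
Partition 3: pivot=-4 at index 2 -> [-10, -5, -4, 7, 23, 30, 31]
Partition 4: pivot=31 at index 6 -> [-10, -5, -4, 7, 23, 30, 31]


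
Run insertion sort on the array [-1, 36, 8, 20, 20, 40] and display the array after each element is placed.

First element -1 is already 'sorted'
Insert 36: shifted 0 elements -> [-1, 36, 8, 20, 20, 40]
Insert 8: shifted 1 elements -> [-1, 8, 36, 20, 20, 40]
Insert 20: shifted 1 elements -> [-1, 8, 20, 36, 20, 40]
Insert 20: shifted 1 elements -> [-1, 8, 20, 20, 36, 40]
Insert 40: shifted 0 elements -> [-1, 8, 20, 20, 36, 40]


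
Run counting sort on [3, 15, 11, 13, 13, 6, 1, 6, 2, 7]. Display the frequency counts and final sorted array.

Count array: [0, 1, 1, 1, 0, 0, 2, 1, 0, 0, 0, 1, 0, 2, 0, 1]
(count[i] = number of elements equal to i)
Cumulative count: [0, 1, 2, 3, 3, 3, 5, 6, 6, 6, 6, 7, 7, 9, 9, 10]
Sorted: [1, 2, 3, 6, 6, 7, 11, 13, 13, 15]


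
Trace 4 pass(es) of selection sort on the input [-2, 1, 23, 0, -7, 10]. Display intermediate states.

Pass 1: Select minimum -7 at index 4, swap -> [-7, 1, 23, 0, -2, 10]
Pass 2: Select minimum -2 at index 4, swap -> [-7, -2, 23, 0, 1, 10]
Pass 3: Select minimum 0 at index 3, swap -> [-7, -2, 0, 23, 1, 10]
Pass 4: Select minimum 1 at index 4, swap -> [-7, -2, 0, 1, 23, 10]


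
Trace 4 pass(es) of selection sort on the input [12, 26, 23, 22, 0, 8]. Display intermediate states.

Pass 1: Select minimum 0 at index 4, swap -> [0, 26, 23, 22, 12, 8]
Pass 2: Select minimum 8 at index 5, swap -> [0, 8, 23, 22, 12, 26]
Pass 3: Select minimum 12 at index 4, swap -> [0, 8, 12, 22, 23, 26]
Pass 4: Select minimum 22 at index 3, swap -> [0, 8, 12, 22, 23, 26]


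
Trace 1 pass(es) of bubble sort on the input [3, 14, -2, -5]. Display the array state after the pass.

After pass 1: [3, -2, -5, 14] (2 swaps)
Total swaps: 2


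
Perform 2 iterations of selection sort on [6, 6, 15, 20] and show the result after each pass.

Pass 1: Select minimum 6 at index 0, swap -> [6, 6, 15, 20]
Pass 2: Select minimum 6 at index 1, swap -> [6, 6, 15, 20]


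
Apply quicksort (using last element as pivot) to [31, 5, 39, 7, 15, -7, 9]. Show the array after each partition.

Partition 1: pivot=9 at index 3 -> [5, 7, -7, 9, 15, 39, 31]
Partition 2: pivot=-7 at index 0 -> [-7, 7, 5, 9, 15, 39, 31]
Partition 3: pivot=5 at index 1 -> [-7, 5, 7, 9, 15, 39, 31]
Partition 4: pivot=31 at index 5 -> [-7, 5, 7, 9, 15, 31, 39]


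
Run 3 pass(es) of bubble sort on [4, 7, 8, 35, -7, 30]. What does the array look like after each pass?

After pass 1: [4, 7, 8, -7, 30, 35] (2 swaps)
After pass 2: [4, 7, -7, 8, 30, 35] (1 swaps)
After pass 3: [4, -7, 7, 8, 30, 35] (1 swaps)
Total swaps: 4


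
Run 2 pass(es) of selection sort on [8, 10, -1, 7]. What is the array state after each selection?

Pass 1: Select minimum -1 at index 2, swap -> [-1, 10, 8, 7]
Pass 2: Select minimum 7 at index 3, swap -> [-1, 7, 8, 10]


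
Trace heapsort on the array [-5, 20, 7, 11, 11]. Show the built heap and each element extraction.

Build heap: [20, 11, 7, -5, 11]
Extract 20: [11, 11, 7, -5, 20]
Extract 11: [11, -5, 7, 11, 20]
Extract 11: [7, -5, 11, 11, 20]
Extract 7: [-5, 7, 11, 11, 20]


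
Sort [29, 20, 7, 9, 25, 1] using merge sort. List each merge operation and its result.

Divide and conquer:
  Merge [20] + [7] -> [7, 20]
  Merge [29] + [7, 20] -> [7, 20, 29]
  Merge [25] + [1] -> [1, 25]
  Merge [9] + [1, 25] -> [1, 9, 25]
  Merge [7, 20, 29] + [1, 9, 25] -> [1, 7, 9, 20, 25, 29]


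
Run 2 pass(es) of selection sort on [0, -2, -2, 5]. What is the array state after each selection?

Pass 1: Select minimum -2 at index 1, swap -> [-2, 0, -2, 5]
Pass 2: Select minimum -2 at index 2, swap -> [-2, -2, 0, 5]


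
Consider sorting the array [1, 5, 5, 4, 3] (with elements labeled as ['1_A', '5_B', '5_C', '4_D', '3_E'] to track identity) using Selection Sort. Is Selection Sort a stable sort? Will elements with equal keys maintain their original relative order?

Trace Selection Sort on the labeled array (the key is the number; the letter only tracks identity):
  Pass 1: minimum 1_A is already at index 0; no swap -> [1_A, 5_B, 5_C, 4_D, 3_E]
  Pass 2: minimum of unsorted part is 3_E at index 4; swap it with 5_B at index 1 -> [1_A, 3_E, 5_C, 4_D, 5_B]
  Pass 3: minimum of unsorted part is 4_D at index 3; swap it with 5_C at index 2 -> [1_A, 3_E, 4_D, 5_C, 5_B]
  Pass 4: minimum 5_C is already at index 3; no swap -> [1_A, 3_E, 4_D, 5_C, 5_B]
Final order: [1_A, 3_E, 4_D, 5_C, 5_B]
Equal keys:
  value 5: originally 5_B, 5_C; after sorting 5_C, 5_B -> order changed
Equal keys were reordered, so Selection Sort is not stable: the long-range swap that moves the minimum into place can carry an element past an equal key. (One such input is enough; an unstable sort may happen to preserve order on other inputs, but it gives no guarantee.)
Answer: Not stable


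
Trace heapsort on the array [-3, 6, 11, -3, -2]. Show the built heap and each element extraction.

Build heap: [11, 6, -3, -3, -2]
Extract 11: [6, -2, -3, -3, 11]
Extract 6: [-2, -3, -3, 6, 11]
Extract -2: [-3, -3, -2, 6, 11]
Extract -3: [-3, -3, -2, 6, 11]


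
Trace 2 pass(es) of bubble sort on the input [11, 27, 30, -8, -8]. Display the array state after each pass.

After pass 1: [11, 27, -8, -8, 30] (2 swaps)
After pass 2: [11, -8, -8, 27, 30] (2 swaps)
Total swaps: 4


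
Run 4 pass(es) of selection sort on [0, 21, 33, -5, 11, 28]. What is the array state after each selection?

Pass 1: Select minimum -5 at index 3, swap -> [-5, 21, 33, 0, 11, 28]
Pass 2: Select minimum 0 at index 3, swap -> [-5, 0, 33, 21, 11, 28]
Pass 3: Select minimum 11 at index 4, swap -> [-5, 0, 11, 21, 33, 28]
Pass 4: Select minimum 21 at index 3, swap -> [-5, 0, 11, 21, 33, 28]


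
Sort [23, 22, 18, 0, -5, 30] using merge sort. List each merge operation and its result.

Divide and conquer:
  Merge [22] + [18] -> [18, 22]
  Merge [23] + [18, 22] -> [18, 22, 23]
  Merge [-5] + [30] -> [-5, 30]
  Merge [0] + [-5, 30] -> [-5, 0, 30]
  Merge [18, 22, 23] + [-5, 0, 30] -> [-5, 0, 18, 22, 23, 30]


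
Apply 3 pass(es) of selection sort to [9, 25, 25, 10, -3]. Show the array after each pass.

Pass 1: Select minimum -3 at index 4, swap -> [-3, 25, 25, 10, 9]
Pass 2: Select minimum 9 at index 4, swap -> [-3, 9, 25, 10, 25]
Pass 3: Select minimum 10 at index 3, swap -> [-3, 9, 10, 25, 25]


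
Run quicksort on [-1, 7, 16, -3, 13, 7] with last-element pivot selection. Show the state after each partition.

Partition 1: pivot=7 at index 3 -> [-1, 7, -3, 7, 13, 16]
Partition 2: pivot=-3 at index 0 -> [-3, 7, -1, 7, 13, 16]
Partition 3: pivot=-1 at index 1 -> [-3, -1, 7, 7, 13, 16]
Partition 4: pivot=16 at index 5 -> [-3, -1, 7, 7, 13, 16]


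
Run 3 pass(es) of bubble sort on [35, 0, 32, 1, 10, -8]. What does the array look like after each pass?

After pass 1: [0, 32, 1, 10, -8, 35] (5 swaps)
After pass 2: [0, 1, 10, -8, 32, 35] (3 swaps)
After pass 3: [0, 1, -8, 10, 32, 35] (1 swaps)
Total swaps: 9


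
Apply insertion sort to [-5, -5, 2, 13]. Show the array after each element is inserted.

First element -5 is already 'sorted'
Insert -5: shifted 0 elements -> [-5, -5, 2, 13]
Insert 2: shifted 0 elements -> [-5, -5, 2, 13]
Insert 13: shifted 0 elements -> [-5, -5, 2, 13]


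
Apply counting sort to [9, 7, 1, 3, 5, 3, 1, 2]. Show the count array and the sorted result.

Count array: [0, 2, 1, 2, 0, 1, 0, 1, 0, 1]
(count[i] = number of elements equal to i)
Cumulative count: [0, 2, 3, 5, 5, 6, 6, 7, 7, 8]
Sorted: [1, 1, 2, 3, 3, 5, 7, 9]


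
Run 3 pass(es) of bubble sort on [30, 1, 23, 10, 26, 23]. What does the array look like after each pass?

After pass 1: [1, 23, 10, 26, 23, 30] (5 swaps)
After pass 2: [1, 10, 23, 23, 26, 30] (2 swaps)
After pass 3: [1, 10, 23, 23, 26, 30] (0 swaps)
Total swaps: 7


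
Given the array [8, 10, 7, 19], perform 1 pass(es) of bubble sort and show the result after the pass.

After pass 1: [8, 7, 10, 19] (1 swaps)
Total swaps: 1


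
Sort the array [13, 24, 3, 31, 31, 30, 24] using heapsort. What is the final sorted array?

Build heap: [31, 31, 30, 24, 13, 3, 24]
Extract 31: [31, 24, 30, 24, 13, 3, 31]
Extract 31: [30, 24, 3, 24, 13, 31, 31]
Extract 30: [24, 24, 3, 13, 30, 31, 31]
Extract 24: [24, 13, 3, 24, 30, 31, 31]
Extract 24: [13, 3, 24, 24, 30, 31, 31]
Extract 13: [3, 13, 24, 24, 30, 31, 31]


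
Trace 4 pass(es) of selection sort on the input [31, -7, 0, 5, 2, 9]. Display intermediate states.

Pass 1: Select minimum -7 at index 1, swap -> [-7, 31, 0, 5, 2, 9]
Pass 2: Select minimum 0 at index 2, swap -> [-7, 0, 31, 5, 2, 9]
Pass 3: Select minimum 2 at index 4, swap -> [-7, 0, 2, 5, 31, 9]
Pass 4: Select minimum 5 at index 3, swap -> [-7, 0, 2, 5, 31, 9]


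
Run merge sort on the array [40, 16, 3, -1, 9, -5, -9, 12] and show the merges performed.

Divide and conquer:
  Merge [40] + [16] -> [16, 40]
  Merge [3] + [-1] -> [-1, 3]
  Merge [16, 40] + [-1, 3] -> [-1, 3, 16, 40]
  Merge [9] + [-5] -> [-5, 9]
  Merge [-9] + [12] -> [-9, 12]
  Merge [-5, 9] + [-9, 12] -> [-9, -5, 9, 12]
  Merge [-1, 3, 16, 40] + [-9, -5, 9, 12] -> [-9, -5, -1, 3, 9, 12, 16, 40]


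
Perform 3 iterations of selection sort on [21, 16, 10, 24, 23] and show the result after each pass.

Pass 1: Select minimum 10 at index 2, swap -> [10, 16, 21, 24, 23]
Pass 2: Select minimum 16 at index 1, swap -> [10, 16, 21, 24, 23]
Pass 3: Select minimum 21 at index 2, swap -> [10, 16, 21, 24, 23]


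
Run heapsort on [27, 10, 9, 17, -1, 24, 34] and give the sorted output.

Build heap: [34, 17, 27, 10, -1, 24, 9]
Extract 34: [27, 17, 24, 10, -1, 9, 34]
Extract 27: [24, 17, 9, 10, -1, 27, 34]
Extract 24: [17, 10, 9, -1, 24, 27, 34]
Extract 17: [10, -1, 9, 17, 24, 27, 34]
Extract 10: [9, -1, 10, 17, 24, 27, 34]
Extract 9: [-1, 9, 10, 17, 24, 27, 34]


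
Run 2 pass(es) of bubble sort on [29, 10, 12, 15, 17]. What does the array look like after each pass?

After pass 1: [10, 12, 15, 17, 29] (4 swaps)
After pass 2: [10, 12, 15, 17, 29] (0 swaps)
Total swaps: 4


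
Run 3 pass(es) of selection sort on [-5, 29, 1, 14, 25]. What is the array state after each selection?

Pass 1: Select minimum -5 at index 0, swap -> [-5, 29, 1, 14, 25]
Pass 2: Select minimum 1 at index 2, swap -> [-5, 1, 29, 14, 25]
Pass 3: Select minimum 14 at index 3, swap -> [-5, 1, 14, 29, 25]


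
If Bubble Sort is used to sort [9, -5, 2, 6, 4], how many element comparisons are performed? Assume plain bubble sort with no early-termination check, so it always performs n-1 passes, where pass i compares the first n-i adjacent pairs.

Pass 1: compare adjacent pairs (0,1)..(3,4) = 4 comparison(s), 4 swap(s) -> [-5, 2, 6, 4, 9]
Pass 2: compare adjacent pairs (0,1)..(2,3) = 3 comparison(s), 1 swap(s) -> [-5, 2, 4, 6, 9]
Pass 3: compare adjacent pairs (0,1)..(1,2) = 2 comparison(s), 0 swap(s) -> [-5, 2, 4, 6, 9]
Pass 4: compare adjacent pairs (0,1)..(0,1) = 1 comparison(s), 0 swap(s) -> [-5, 2, 4, 6, 9]
Total comparisons: 4 + 3 + 2 + 1 = 10


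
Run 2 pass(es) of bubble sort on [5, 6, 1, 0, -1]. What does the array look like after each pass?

After pass 1: [5, 1, 0, -1, 6] (3 swaps)
After pass 2: [1, 0, -1, 5, 6] (3 swaps)
Total swaps: 6


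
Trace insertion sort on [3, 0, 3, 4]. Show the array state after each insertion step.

First element 3 is already 'sorted'
Insert 0: shifted 1 elements -> [0, 3, 3, 4]
Insert 3: shifted 0 elements -> [0, 3, 3, 4]
Insert 4: shifted 0 elements -> [0, 3, 3, 4]


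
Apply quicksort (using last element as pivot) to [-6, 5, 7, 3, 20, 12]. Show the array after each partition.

Partition 1: pivot=12 at index 4 -> [-6, 5, 7, 3, 12, 20]
Partition 2: pivot=3 at index 1 -> [-6, 3, 7, 5, 12, 20]
Partition 3: pivot=5 at index 2 -> [-6, 3, 5, 7, 12, 20]


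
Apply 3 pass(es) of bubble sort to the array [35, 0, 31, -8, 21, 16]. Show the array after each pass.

After pass 1: [0, 31, -8, 21, 16, 35] (5 swaps)
After pass 2: [0, -8, 21, 16, 31, 35] (3 swaps)
After pass 3: [-8, 0, 16, 21, 31, 35] (2 swaps)
Total swaps: 10


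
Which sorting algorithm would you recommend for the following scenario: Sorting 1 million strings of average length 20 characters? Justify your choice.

Best choice: MSD radix sort or Mergesort
Reason: MSD radix sort is a non-comparison sort that buckets the strings by successive character positions, running in time proportional to the total number of characters examined rather than O(n log n) string comparisons; mergesort is a stable O(n log n)-comparison alternative that works for arbitrary variable-length keys


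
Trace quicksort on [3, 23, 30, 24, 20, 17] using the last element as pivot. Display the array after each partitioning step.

Partition 1: pivot=17 at index 1 -> [3, 17, 30, 24, 20, 23]
Partition 2: pivot=23 at index 3 -> [3, 17, 20, 23, 30, 24]
Partition 3: pivot=24 at index 4 -> [3, 17, 20, 23, 24, 30]


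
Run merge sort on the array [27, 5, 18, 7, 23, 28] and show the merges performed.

Divide and conquer:
  Merge [5] + [18] -> [5, 18]
  Merge [27] + [5, 18] -> [5, 18, 27]
  Merge [23] + [28] -> [23, 28]
  Merge [7] + [23, 28] -> [7, 23, 28]
  Merge [5, 18, 27] + [7, 23, 28] -> [5, 7, 18, 23, 27, 28]


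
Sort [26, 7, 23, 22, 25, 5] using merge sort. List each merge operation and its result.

Divide and conquer:
  Merge [7] + [23] -> [7, 23]
  Merge [26] + [7, 23] -> [7, 23, 26]
  Merge [25] + [5] -> [5, 25]
  Merge [22] + [5, 25] -> [5, 22, 25]
  Merge [7, 23, 26] + [5, 22, 25] -> [5, 7, 22, 23, 25, 26]


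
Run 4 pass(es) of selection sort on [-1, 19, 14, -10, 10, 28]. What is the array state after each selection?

Pass 1: Select minimum -10 at index 3, swap -> [-10, 19, 14, -1, 10, 28]
Pass 2: Select minimum -1 at index 3, swap -> [-10, -1, 14, 19, 10, 28]
Pass 3: Select minimum 10 at index 4, swap -> [-10, -1, 10, 19, 14, 28]
Pass 4: Select minimum 14 at index 4, swap -> [-10, -1, 10, 14, 19, 28]


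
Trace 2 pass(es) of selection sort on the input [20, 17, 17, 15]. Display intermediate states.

Pass 1: Select minimum 15 at index 3, swap -> [15, 17, 17, 20]
Pass 2: Select minimum 17 at index 1, swap -> [15, 17, 17, 20]


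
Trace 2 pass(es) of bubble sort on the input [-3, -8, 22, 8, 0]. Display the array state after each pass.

After pass 1: [-8, -3, 8, 0, 22] (3 swaps)
After pass 2: [-8, -3, 0, 8, 22] (1 swaps)
Total swaps: 4


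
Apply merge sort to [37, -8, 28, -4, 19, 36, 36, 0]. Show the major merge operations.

Divide and conquer:
  Merge [37] + [-8] -> [-8, 37]
  Merge [28] + [-4] -> [-4, 28]
  Merge [-8, 37] + [-4, 28] -> [-8, -4, 28, 37]
  Merge [19] + [36] -> [19, 36]
  Merge [36] + [0] -> [0, 36]
  Merge [19, 36] + [0, 36] -> [0, 19, 36, 36]
  Merge [-8, -4, 28, 37] + [0, 19, 36, 36] -> [-8, -4, 0, 19, 28, 36, 36, 37]


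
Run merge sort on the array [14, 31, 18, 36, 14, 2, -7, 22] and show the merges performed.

Divide and conquer:
  Merge [14] + [31] -> [14, 31]
  Merge [18] + [36] -> [18, 36]
  Merge [14, 31] + [18, 36] -> [14, 18, 31, 36]
  Merge [14] + [2] -> [2, 14]
  Merge [-7] + [22] -> [-7, 22]
  Merge [2, 14] + [-7, 22] -> [-7, 2, 14, 22]
  Merge [14, 18, 31, 36] + [-7, 2, 14, 22] -> [-7, 2, 14, 14, 18, 22, 31, 36]


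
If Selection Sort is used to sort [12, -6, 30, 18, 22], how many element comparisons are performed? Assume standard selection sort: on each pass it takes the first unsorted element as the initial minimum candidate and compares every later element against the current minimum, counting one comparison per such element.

Pass 1: scan indices 1..4 for the minimum = 4 comparison(s); min is -6, place at index 0 -> [-6, 12, 30, 18, 22]
Pass 2: scan indices 2..4 for the minimum = 3 comparison(s); min is 12, place at index 1 -> [-6, 12, 30, 18, 22]
Pass 3: scan indices 3..4 for the minimum = 2 comparison(s); min is 18, place at index 2 -> [-6, 12, 18, 30, 22]
Pass 4: scan indices 4..4 for the minimum = 1 comparison(s); min is 22, place at index 3 -> [-6, 12, 18, 22, 30]
Selection sort always scans the whole unsorted suffix, so the count is (n-1) + (n-2) + ... + 1 = n(n-1)/2 = 5*4/2 = 10 regardless of the input order.
Total comparisons: 4 + 3 + 2 + 1 = 10


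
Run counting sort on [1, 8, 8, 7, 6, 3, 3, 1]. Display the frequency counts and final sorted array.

Count array: [0, 2, 0, 2, 0, 0, 1, 1, 2]
(count[i] = number of elements equal to i)
Cumulative count: [0, 2, 2, 4, 4, 4, 5, 6, 8]
Sorted: [1, 1, 3, 3, 6, 7, 8, 8]


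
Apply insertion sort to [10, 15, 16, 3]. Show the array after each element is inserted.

First element 10 is already 'sorted'
Insert 15: shifted 0 elements -> [10, 15, 16, 3]
Insert 16: shifted 0 elements -> [10, 15, 16, 3]
Insert 3: shifted 3 elements -> [3, 10, 15, 16]


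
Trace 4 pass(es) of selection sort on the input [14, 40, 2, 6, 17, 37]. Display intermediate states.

Pass 1: Select minimum 2 at index 2, swap -> [2, 40, 14, 6, 17, 37]
Pass 2: Select minimum 6 at index 3, swap -> [2, 6, 14, 40, 17, 37]
Pass 3: Select minimum 14 at index 2, swap -> [2, 6, 14, 40, 17, 37]
Pass 4: Select minimum 17 at index 4, swap -> [2, 6, 14, 17, 40, 37]


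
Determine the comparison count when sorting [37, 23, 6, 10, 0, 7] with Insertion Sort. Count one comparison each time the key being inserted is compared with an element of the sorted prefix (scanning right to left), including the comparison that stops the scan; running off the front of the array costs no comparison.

Insert 23: 37 > 23 (shift), reached front = 1 comparison(s) -> [23, 37, 6, 10, 0, 7]
Insert 6: 37 > 6 (shift), 23 > 6 (shift), reached front = 2 comparison(s) -> [6, 23, 37, 10, 0, 7]
Insert 10: 37 > 10 (shift), 23 > 10 (shift), 6 <= 10 (stop) = 3 comparison(s) -> [6, 10, 23, 37, 0, 7]
Insert 0: 37 > 0 (shift), 23 > 0 (shift), 10 > 0 (shift), 6 > 0 (shift), reached front = 4 comparison(s) -> [0, 6, 10, 23, 37, 7]
Insert 7: 37 > 7 (shift), 23 > 7 (shift), 10 > 7 (shift), 6 <= 7 (stop) = 4 comparison(s) -> [0, 6, 7, 10, 23, 37]
Total comparisons: 1 + 2 + 3 + 4 + 4 = 14


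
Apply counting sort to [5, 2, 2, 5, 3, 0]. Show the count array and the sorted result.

Count array: [1, 0, 2, 1, 0, 2]
(count[i] = number of elements equal to i)
Cumulative count: [1, 1, 3, 4, 4, 6]
Sorted: [0, 2, 2, 3, 5, 5]


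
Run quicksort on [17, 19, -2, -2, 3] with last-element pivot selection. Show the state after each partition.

Partition 1: pivot=3 at index 2 -> [-2, -2, 3, 19, 17]
Partition 2: pivot=-2 at index 1 -> [-2, -2, 3, 19, 17]
Partition 3: pivot=17 at index 3 -> [-2, -2, 3, 17, 19]


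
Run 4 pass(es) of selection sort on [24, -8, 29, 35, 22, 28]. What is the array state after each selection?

Pass 1: Select minimum -8 at index 1, swap -> [-8, 24, 29, 35, 22, 28]
Pass 2: Select minimum 22 at index 4, swap -> [-8, 22, 29, 35, 24, 28]
Pass 3: Select minimum 24 at index 4, swap -> [-8, 22, 24, 35, 29, 28]
Pass 4: Select minimum 28 at index 5, swap -> [-8, 22, 24, 28, 29, 35]


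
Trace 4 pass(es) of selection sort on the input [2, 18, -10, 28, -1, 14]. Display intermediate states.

Pass 1: Select minimum -10 at index 2, swap -> [-10, 18, 2, 28, -1, 14]
Pass 2: Select minimum -1 at index 4, swap -> [-10, -1, 2, 28, 18, 14]
Pass 3: Select minimum 2 at index 2, swap -> [-10, -1, 2, 28, 18, 14]
Pass 4: Select minimum 14 at index 5, swap -> [-10, -1, 2, 14, 18, 28]


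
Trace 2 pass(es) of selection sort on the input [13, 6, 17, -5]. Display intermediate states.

Pass 1: Select minimum -5 at index 3, swap -> [-5, 6, 17, 13]
Pass 2: Select minimum 6 at index 1, swap -> [-5, 6, 17, 13]


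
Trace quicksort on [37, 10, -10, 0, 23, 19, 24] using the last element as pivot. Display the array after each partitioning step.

Partition 1: pivot=24 at index 5 -> [10, -10, 0, 23, 19, 24, 37]
Partition 2: pivot=19 at index 3 -> [10, -10, 0, 19, 23, 24, 37]
Partition 3: pivot=0 at index 1 -> [-10, 0, 10, 19, 23, 24, 37]


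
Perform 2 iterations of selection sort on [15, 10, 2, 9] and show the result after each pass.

Pass 1: Select minimum 2 at index 2, swap -> [2, 10, 15, 9]
Pass 2: Select minimum 9 at index 3, swap -> [2, 9, 15, 10]


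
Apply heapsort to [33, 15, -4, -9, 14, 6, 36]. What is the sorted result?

Build heap: [36, 15, 33, -9, 14, 6, -4]
Extract 36: [33, 15, 6, -9, 14, -4, 36]
Extract 33: [15, 14, 6, -9, -4, 33, 36]
Extract 15: [14, -4, 6, -9, 15, 33, 36]
Extract 14: [6, -4, -9, 14, 15, 33, 36]
Extract 6: [-4, -9, 6, 14, 15, 33, 36]
Extract -4: [-9, -4, 6, 14, 15, 33, 36]


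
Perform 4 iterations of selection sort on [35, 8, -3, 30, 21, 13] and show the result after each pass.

Pass 1: Select minimum -3 at index 2, swap -> [-3, 8, 35, 30, 21, 13]
Pass 2: Select minimum 8 at index 1, swap -> [-3, 8, 35, 30, 21, 13]
Pass 3: Select minimum 13 at index 5, swap -> [-3, 8, 13, 30, 21, 35]
Pass 4: Select minimum 21 at index 4, swap -> [-3, 8, 13, 21, 30, 35]


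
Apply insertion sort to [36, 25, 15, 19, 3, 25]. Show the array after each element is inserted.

First element 36 is already 'sorted'
Insert 25: shifted 1 elements -> [25, 36, 15, 19, 3, 25]
Insert 15: shifted 2 elements -> [15, 25, 36, 19, 3, 25]
Insert 19: shifted 2 elements -> [15, 19, 25, 36, 3, 25]
Insert 3: shifted 4 elements -> [3, 15, 19, 25, 36, 25]
Insert 25: shifted 1 elements -> [3, 15, 19, 25, 25, 36]


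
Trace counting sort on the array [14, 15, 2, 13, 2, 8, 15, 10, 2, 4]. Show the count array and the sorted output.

Count array: [0, 0, 3, 0, 1, 0, 0, 0, 1, 0, 1, 0, 0, 1, 1, 2]
(count[i] = number of elements equal to i)
Cumulative count: [0, 0, 3, 3, 4, 4, 4, 4, 5, 5, 6, 6, 6, 7, 8, 10]
Sorted: [2, 2, 2, 4, 8, 10, 13, 14, 15, 15]


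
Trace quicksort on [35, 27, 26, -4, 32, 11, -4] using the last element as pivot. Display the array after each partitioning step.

Partition 1: pivot=-4 at index 1 -> [-4, -4, 26, 35, 32, 11, 27]
Partition 2: pivot=27 at index 4 -> [-4, -4, 26, 11, 27, 35, 32]
Partition 3: pivot=11 at index 2 -> [-4, -4, 11, 26, 27, 35, 32]
Partition 4: pivot=32 at index 5 -> [-4, -4, 11, 26, 27, 32, 35]


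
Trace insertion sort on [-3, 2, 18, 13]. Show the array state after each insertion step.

First element -3 is already 'sorted'
Insert 2: shifted 0 elements -> [-3, 2, 18, 13]
Insert 18: shifted 0 elements -> [-3, 2, 18, 13]
Insert 13: shifted 1 elements -> [-3, 2, 13, 18]


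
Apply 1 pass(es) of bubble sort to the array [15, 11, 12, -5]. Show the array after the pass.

After pass 1: [11, 12, -5, 15] (3 swaps)
Total swaps: 3


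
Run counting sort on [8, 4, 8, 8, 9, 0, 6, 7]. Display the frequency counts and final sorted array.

Count array: [1, 0, 0, 0, 1, 0, 1, 1, 3, 1]
(count[i] = number of elements equal to i)
Cumulative count: [1, 1, 1, 1, 2, 2, 3, 4, 7, 8]
Sorted: [0, 4, 6, 7, 8, 8, 8, 9]


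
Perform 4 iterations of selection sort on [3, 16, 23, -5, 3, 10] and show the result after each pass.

Pass 1: Select minimum -5 at index 3, swap -> [-5, 16, 23, 3, 3, 10]
Pass 2: Select minimum 3 at index 3, swap -> [-5, 3, 23, 16, 3, 10]
Pass 3: Select minimum 3 at index 4, swap -> [-5, 3, 3, 16, 23, 10]
Pass 4: Select minimum 10 at index 5, swap -> [-5, 3, 3, 10, 23, 16]


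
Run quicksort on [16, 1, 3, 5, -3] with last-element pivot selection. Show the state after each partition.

Partition 1: pivot=-3 at index 0 -> [-3, 1, 3, 5, 16]
Partition 2: pivot=16 at index 4 -> [-3, 1, 3, 5, 16]
Partition 3: pivot=5 at index 3 -> [-3, 1, 3, 5, 16]
Partition 4: pivot=3 at index 2 -> [-3, 1, 3, 5, 16]


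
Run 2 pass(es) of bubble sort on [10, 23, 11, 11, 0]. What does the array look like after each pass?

After pass 1: [10, 11, 11, 0, 23] (3 swaps)
After pass 2: [10, 11, 0, 11, 23] (1 swaps)
Total swaps: 4


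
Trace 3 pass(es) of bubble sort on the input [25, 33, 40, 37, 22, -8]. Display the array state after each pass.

After pass 1: [25, 33, 37, 22, -8, 40] (3 swaps)
After pass 2: [25, 33, 22, -8, 37, 40] (2 swaps)
After pass 3: [25, 22, -8, 33, 37, 40] (2 swaps)
Total swaps: 7


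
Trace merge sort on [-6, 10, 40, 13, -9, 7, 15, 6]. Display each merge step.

Divide and conquer:
  Merge [-6] + [10] -> [-6, 10]
  Merge [40] + [13] -> [13, 40]
  Merge [-6, 10] + [13, 40] -> [-6, 10, 13, 40]
  Merge [-9] + [7] -> [-9, 7]
  Merge [15] + [6] -> [6, 15]
  Merge [-9, 7] + [6, 15] -> [-9, 6, 7, 15]
  Merge [-6, 10, 13, 40] + [-9, 6, 7, 15] -> [-9, -6, 6, 7, 10, 13, 15, 40]


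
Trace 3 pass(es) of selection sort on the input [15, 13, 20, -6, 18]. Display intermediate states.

Pass 1: Select minimum -6 at index 3, swap -> [-6, 13, 20, 15, 18]
Pass 2: Select minimum 13 at index 1, swap -> [-6, 13, 20, 15, 18]
Pass 3: Select minimum 15 at index 3, swap -> [-6, 13, 15, 20, 18]


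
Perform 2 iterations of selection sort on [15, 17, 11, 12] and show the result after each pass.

Pass 1: Select minimum 11 at index 2, swap -> [11, 17, 15, 12]
Pass 2: Select minimum 12 at index 3, swap -> [11, 12, 15, 17]


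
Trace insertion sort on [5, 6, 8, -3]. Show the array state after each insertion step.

First element 5 is already 'sorted'
Insert 6: shifted 0 elements -> [5, 6, 8, -3]
Insert 8: shifted 0 elements -> [5, 6, 8, -3]
Insert -3: shifted 3 elements -> [-3, 5, 6, 8]


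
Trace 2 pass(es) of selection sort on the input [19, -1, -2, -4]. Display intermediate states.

Pass 1: Select minimum -4 at index 3, swap -> [-4, -1, -2, 19]
Pass 2: Select minimum -2 at index 2, swap -> [-4, -2, -1, 19]


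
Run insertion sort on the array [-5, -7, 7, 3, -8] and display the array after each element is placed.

First element -5 is already 'sorted'
Insert -7: shifted 1 elements -> [-7, -5, 7, 3, -8]
Insert 7: shifted 0 elements -> [-7, -5, 7, 3, -8]
Insert 3: shifted 1 elements -> [-7, -5, 3, 7, -8]
Insert -8: shifted 4 elements -> [-8, -7, -5, 3, 7]


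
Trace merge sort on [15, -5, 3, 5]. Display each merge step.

Divide and conquer:
  Merge [15] + [-5] -> [-5, 15]
  Merge [3] + [5] -> [3, 5]
  Merge [-5, 15] + [3, 5] -> [-5, 3, 5, 15]


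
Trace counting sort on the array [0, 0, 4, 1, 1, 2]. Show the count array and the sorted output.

Count array: [2, 2, 1, 0, 1]
(count[i] = number of elements equal to i)
Cumulative count: [2, 4, 5, 5, 6]
Sorted: [0, 0, 1, 1, 2, 4]
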